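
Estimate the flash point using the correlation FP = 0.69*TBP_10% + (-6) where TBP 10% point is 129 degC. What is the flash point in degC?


FP = 0.69 * 129 + (-6) = 83.01

83.01 degC


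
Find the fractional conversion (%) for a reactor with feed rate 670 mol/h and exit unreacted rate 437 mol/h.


X = (F_in - F_out) / F_in * 100
Moles reacted = 670 - 437 = 233
X = 233 / 670 * 100
= 0.3478 * 100
= 34.78 %

34.78 %


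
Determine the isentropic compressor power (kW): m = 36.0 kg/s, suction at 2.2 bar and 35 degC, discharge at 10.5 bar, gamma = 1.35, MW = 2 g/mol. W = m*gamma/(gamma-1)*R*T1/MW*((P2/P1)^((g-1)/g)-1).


Isentropic work: W = m*(gamma/(gamma-1))*(R*T1/MW)*((P2/P1)^((gamma-1)/gamma) - 1)
T1 = 35 + 273.15 = 308.15 K
Pressure ratio = 10.5 / 2.2 = 4.77273
Exponent = (1.35 - 1)/1.35 = 0.259259
(P2/P1)^exp - 1 = 4.77273^0.259259 - 1 = 0.499603
W = 36.0 * 1.35 / 0.35 * 8.314 * 308.15 / 2 * 0.499603 = 88870

88870 kW


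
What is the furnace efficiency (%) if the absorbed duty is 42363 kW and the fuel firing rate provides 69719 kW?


Furnace efficiency = Q_absorbed / Q_fuel * 100
= 42363 / 69719 * 100 = 60.76

60.76 %


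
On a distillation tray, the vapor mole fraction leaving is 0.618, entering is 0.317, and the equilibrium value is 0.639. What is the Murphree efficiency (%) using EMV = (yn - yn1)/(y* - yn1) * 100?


Murphree vapor efficiency: EMV = (y_n - y_(n-1)) / (y*_n - y_(n-1)) * 100
EMV = (0.618 - 0.317) / (0.639 - 0.317) * 100 = 0.301 / 0.322 * 100 = 93.48

93.48 %


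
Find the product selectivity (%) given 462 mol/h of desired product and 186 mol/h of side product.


Selectivity = desired / (desired + undesired) * 100
Total products = 462 + 186 = 648 mol/h
S = 462 / 648 * 100
= 0.7130 * 100
= 71.30 %

71.30 %


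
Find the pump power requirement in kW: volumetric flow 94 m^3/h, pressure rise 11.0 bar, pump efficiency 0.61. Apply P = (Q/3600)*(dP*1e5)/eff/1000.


Q = 94 / 3600 = 0.0261111 m^3/s
P = 0.0261111 * (11.0 * 1e5) / 0.61 / 1000 = 47.09

47.09 kW


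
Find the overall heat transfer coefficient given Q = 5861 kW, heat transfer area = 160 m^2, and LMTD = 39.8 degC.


From Q = U*A*LMTD, U = Q / (A * LMTD)
U = 5861 / (160 * 39.8) = 5861 / 6368 = 0.9204

0.9204 kW/(m^2*K)


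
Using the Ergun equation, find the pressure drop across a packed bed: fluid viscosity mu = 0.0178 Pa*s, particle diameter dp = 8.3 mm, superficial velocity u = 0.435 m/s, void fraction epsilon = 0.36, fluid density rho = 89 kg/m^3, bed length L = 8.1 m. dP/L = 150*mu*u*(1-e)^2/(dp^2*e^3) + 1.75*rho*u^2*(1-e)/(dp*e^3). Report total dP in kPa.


dp = 8.3 mm = 0.0083 m
Viscous term = 150*0.0178*0.435*(1-0.36)^2 / (0.0083^2*0.36^3) = 148012
Inertial term = 1.75*89*0.435^2*(1-0.36) / (0.0083*0.36^3) = 48708.1
dP/L = 148012 + 48708.1 = 196720 Pa/m
dP = 196720 * 8.1 / 1000 = 1593 kPa

1593 kPa


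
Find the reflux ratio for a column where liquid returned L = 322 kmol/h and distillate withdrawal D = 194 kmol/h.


Reflux ratio definition: R = L / D (liquid returned / distillate withdrawn)
L = 322 kmol/h, D = 194 kmol/h
R = 322 / 194 = 1.660

1.660


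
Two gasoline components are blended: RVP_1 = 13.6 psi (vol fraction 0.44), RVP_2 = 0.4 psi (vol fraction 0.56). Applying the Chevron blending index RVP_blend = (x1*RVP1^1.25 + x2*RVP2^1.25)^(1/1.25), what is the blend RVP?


Chevron index: RVP_blend = (sum xi*RVPi^1.25)^(1/1.25)
RVP^1.25 terms: 0.44 * 13.6^1.25 + 0.56 * 0.4^1.25 = 11.6696
RVP_blend = 11.6696^(1/1.25) = 7.139

7.139 psi


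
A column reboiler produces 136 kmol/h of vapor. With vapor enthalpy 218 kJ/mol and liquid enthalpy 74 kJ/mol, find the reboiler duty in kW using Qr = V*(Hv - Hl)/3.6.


Qr = 136 * (218 - 74) / 3.6 = 136 * 144 / 3.6 = 5440

5440 kW


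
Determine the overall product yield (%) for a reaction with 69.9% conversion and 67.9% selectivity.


Overall yield = conversion (%) * selectivity (%) / 100
Conversion = 69.9%, Selectivity = 67.9%
Y = 69.9 * 67.9 / 100
= 47.4621 %

47.4621 %


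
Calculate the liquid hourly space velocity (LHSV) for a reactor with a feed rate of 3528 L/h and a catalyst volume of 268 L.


LHSV = volumetric feed rate / catalyst volume
= 3528 L/h / 268 L
= 13.16 h^-1

13.16 h^-1


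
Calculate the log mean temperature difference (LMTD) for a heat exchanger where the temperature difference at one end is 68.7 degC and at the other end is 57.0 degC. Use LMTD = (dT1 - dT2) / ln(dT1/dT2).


LMTD = (dT1 - dT2) / ln(dT1/dT2)
= (68.7 - 57.0) / ln(68.7 / 57.0) = 11.7 / 0.186698 = 62.67

62.67 degC


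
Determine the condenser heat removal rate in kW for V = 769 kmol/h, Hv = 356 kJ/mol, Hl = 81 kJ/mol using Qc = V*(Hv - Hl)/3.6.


Qc = 769 * (356 - 81) / 3.6 = 769 * 275 / 3.6 = 58740

58740 kW


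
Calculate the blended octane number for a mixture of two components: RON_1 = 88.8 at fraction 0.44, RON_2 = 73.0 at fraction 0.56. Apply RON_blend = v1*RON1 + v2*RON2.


Linear blending: RON_blend = sum(vi * RONi)
Contribution 1: 0.44 * 88.8 = 39.072
Contribution 2: 0.56 * 73.0 = 40.88
RON_blend = 39.072 + 40.88 = 79.952

79.952


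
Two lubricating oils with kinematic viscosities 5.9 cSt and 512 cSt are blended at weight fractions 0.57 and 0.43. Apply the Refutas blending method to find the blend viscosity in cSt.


Refutas method: VBN_i = 14.534*ln(ln(visc_i + 0.8)) + 10.975, blended linearly by mass fraction; since VBN is linear in VBI_i = ln(ln(visc_i + 0.8)) and the fractions sum to 1, blend VBI directly: visc = exp(exp(VBI_blend)) - 0.8
VBI_1 = ln(ln(5.9 + 0.8)) = 0.642962
VBI_2 = ln(ln(512 + 0.8)) = 1.83096
VBI_blend = 0.57 * 0.642962 + 0.43 * 1.83096 = 1.1538
visc_blend = exp(exp(1.1538)) - 0.8 = 23.01

23.01 cSt


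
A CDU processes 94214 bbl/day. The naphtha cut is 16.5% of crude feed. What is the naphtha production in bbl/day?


Crude throughput = 94214 bbl/day
Fraction yield = 16.5%
yield = throughput * fraction / 100
yield = 94214 * 16.5 / 100 = 15545.31

15545.31 bbl/day


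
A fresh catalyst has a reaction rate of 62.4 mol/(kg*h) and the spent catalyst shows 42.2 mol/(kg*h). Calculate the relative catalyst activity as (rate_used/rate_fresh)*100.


Activity (%) = (rate_used / rate_fresh) * 100
rate_used = 42.2, rate_fresh = 62.4
= (42.2 / 62.4) * 100
= 0.6763 * 100 = 67.63

67.63 %


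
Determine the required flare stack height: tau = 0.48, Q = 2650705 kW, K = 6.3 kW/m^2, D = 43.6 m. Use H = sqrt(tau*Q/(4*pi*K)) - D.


tau*Q/(4*pi*K) = 0.48 * 2650705 / (4 * pi * 6.3) = 16071.3
sqrt(16071.3) = 126.773
H = 126.773 - 43.6 = 83.17

83.17 m


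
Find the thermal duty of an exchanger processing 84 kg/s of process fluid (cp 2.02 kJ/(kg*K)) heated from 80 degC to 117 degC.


Q = m_dot * cp * delta_T
delta_T = 117 - 80 = 37 K
Q = 84 * 2.02 * 37
= 169.68 * 37
= 6278.16 kW

6278.16 kW


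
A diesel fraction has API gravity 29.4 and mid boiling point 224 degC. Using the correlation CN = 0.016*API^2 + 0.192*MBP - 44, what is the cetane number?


CN = 0.016 * 29.4^2 + 0.192 * 224 - 44
CN = 13.82976 + 43.008 - 44 = 12.83776

12.83776


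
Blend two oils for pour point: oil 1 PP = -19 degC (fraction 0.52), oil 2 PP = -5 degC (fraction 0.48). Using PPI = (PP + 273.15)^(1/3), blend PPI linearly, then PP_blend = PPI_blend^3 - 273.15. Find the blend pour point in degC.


PPI_1 = (-19 + 273.15)^(1/3) = 6.334272
PPI_2 = (-5 + 273.15)^(1/3) = 6.448508
PPI_blend = 0.52 * 6.334272 + 0.48 * 6.448508 = 6.389105
PP_blend = 6.389105^3 - 273.15 = 260.8075 - 273.15 = -12.34

-12.34 degC


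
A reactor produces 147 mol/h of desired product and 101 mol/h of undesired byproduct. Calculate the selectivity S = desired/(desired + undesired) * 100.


Selectivity = desired / (desired + undesired) * 100
Total products = 147 + 101 = 248 mol/h
S = 147 / 248 * 100
= 0.5927 * 100
= 59.27 %

59.27 %


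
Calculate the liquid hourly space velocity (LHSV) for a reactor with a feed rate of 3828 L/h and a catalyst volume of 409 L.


LHSV = volumetric feed rate / catalyst volume
= 3828 L/h / 409 L
= 9.359 h^-1

9.359 h^-1


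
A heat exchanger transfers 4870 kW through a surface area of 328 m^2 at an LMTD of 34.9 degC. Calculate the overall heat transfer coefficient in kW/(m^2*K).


From Q = U*A*LMTD, U = Q / (A * LMTD)
U = 4870 / (328 * 34.9) = 4870 / 11447.2 = 0.4254

0.4254 kW/(m^2*K)


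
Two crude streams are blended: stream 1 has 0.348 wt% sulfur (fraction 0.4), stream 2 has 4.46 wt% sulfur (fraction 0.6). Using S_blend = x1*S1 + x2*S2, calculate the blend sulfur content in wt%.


Linear sulfur blending: S_blend = x1*S1 + x2*S2
Contribution 1: 0.4 * 0.348 = 0.1392 wt%
Contribution 2: 0.6 * 4.46 = 2.676 wt%
S_blend = 0.1392 + 2.676 = 2.8152

2.8152 wt%


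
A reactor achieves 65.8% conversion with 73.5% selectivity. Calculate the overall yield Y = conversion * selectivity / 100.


Overall yield = conversion (%) * selectivity (%) / 100
Conversion = 65.8%, Selectivity = 73.5%
Y = 65.8 * 73.5 / 100
= 48.363 %

48.363 %


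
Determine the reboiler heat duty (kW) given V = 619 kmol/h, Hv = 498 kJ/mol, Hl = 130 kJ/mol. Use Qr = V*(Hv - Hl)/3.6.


Qr = 619 * (498 - 130) / 3.6 = 619 * 368 / 3.6 = 63280

63280 kW


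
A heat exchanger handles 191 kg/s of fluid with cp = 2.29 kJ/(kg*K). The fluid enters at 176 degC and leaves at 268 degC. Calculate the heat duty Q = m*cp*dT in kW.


Q = m_dot * cp * delta_T
delta_T = 268 - 176 = 92 K
Q = 191 * 2.29 * 92
= 437.39 * 92
= 40239.88 kW

40239.88 kW


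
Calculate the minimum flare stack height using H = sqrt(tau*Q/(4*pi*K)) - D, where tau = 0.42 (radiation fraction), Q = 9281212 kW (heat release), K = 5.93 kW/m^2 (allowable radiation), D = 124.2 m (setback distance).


tau*Q/(4*pi*K) = 0.42 * 9281212 / (4 * pi * 5.93) = 52310.6
sqrt(52310.6) = 228.715
H = 228.715 - 124.2 = 104.5

104.5 m


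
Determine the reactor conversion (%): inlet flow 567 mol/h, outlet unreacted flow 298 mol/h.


X = (F_in - F_out) / F_in * 100
Moles reacted = 567 - 298 = 269
X = 269 / 567 * 100
= 0.4744 * 100
= 47.44 %

47.44 %


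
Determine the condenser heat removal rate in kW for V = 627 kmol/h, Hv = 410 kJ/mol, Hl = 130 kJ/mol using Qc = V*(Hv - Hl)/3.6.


Qc = 627 * (410 - 130) / 3.6 = 627 * 280 / 3.6 = 48770

48770 kW


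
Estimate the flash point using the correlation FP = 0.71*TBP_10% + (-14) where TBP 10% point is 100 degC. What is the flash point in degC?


FP = 0.71 * 100 + (-14) = 57

57 degC


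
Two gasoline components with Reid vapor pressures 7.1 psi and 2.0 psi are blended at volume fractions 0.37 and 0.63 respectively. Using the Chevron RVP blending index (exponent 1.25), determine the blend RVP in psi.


Chevron index: RVP_blend = (sum xi*RVPi^1.25)^(1/1.25)
RVP^1.25 terms: 0.37 * 7.1^1.25 + 0.63 * 2.0^1.25 = 5.7866
RVP_blend = 5.7866^(1/1.25) = 4.073

4.073 psi


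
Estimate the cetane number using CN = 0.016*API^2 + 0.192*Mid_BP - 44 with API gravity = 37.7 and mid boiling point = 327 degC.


CN = 0.016 * 37.7^2 + 0.192 * 327 - 44
CN = 22.74064 + 62.784 - 44 = 41.52464

41.52464


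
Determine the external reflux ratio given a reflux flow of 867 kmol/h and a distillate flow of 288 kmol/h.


Reflux ratio definition: R = L / D (liquid returned / distillate withdrawn)
L = 867 kmol/h, D = 288 kmol/h
R = 867 / 288 = 3.010

3.010


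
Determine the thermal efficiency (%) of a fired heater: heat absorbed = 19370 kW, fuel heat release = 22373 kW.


Furnace efficiency = Q_absorbed / Q_fuel * 100
= 19370 / 22373 * 100 = 86.58

86.58 %


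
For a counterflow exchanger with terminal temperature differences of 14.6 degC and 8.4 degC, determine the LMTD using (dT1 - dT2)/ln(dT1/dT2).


LMTD = (dT1 - dT2) / ln(dT1/dT2)
= (14.6 - 8.4) / ln(14.6 / 8.4) = 6.2 / 0.55279 = 11.22

11.22 degC


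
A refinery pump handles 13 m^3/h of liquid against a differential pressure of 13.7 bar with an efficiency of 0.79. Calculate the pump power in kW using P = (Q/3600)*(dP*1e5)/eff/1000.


Q = 13 / 3600 = 0.00361111 m^3/s
P = 0.00361111 * (13.7 * 1e5) / 0.79 / 1000 = 6.262

6.262 kW


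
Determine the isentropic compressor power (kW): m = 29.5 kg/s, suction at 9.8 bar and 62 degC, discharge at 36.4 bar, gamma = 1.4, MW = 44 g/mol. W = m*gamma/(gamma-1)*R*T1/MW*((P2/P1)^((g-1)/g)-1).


Isentropic work: W = m*(gamma/(gamma-1))*(R*T1/MW)*((P2/P1)^((gamma-1)/gamma) - 1)
T1 = 62 + 273.15 = 335.15 K
Pressure ratio = 36.4 / 9.8 = 3.71429
Exponent = (1.4 - 1)/1.4 = 0.285714
(P2/P1)^exp - 1 = 3.71429^0.285714 - 1 = 0.454861
W = 29.5 * 1.4 / 0.4 * 8.314 * 335.15 / 44 * 0.454861 = 2974

2974 kW


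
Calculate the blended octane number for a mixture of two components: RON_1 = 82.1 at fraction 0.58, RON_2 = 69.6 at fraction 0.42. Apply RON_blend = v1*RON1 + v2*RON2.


Linear blending: RON_blend = sum(vi * RONi)
Contribution 1: 0.58 * 82.1 = 47.618
Contribution 2: 0.42 * 69.6 = 29.232
RON_blend = 47.618 + 29.232 = 76.85

76.85


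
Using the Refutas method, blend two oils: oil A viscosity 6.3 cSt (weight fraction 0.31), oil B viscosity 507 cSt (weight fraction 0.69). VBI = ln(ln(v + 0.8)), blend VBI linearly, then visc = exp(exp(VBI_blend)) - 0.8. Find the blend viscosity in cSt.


Refutas method: VBN_i = 14.534*ln(ln(visc_i + 0.8)) + 10.975, blended linearly by mass fraction; since VBN is linear in VBI_i = ln(ln(visc_i + 0.8)) and the fractions sum to 1, blend VBI directly: visc = exp(exp(VBI_blend)) - 0.8
VBI_1 = ln(ln(6.3 + 0.8)) = 0.672993
VBI_2 = ln(ln(507 + 0.8)) = 1.82939
VBI_blend = 0.31 * 0.672993 + 0.69 * 1.82939 = 1.47091
visc_blend = exp(exp(1.47091)) - 0.8 = 76.93

76.93 cSt


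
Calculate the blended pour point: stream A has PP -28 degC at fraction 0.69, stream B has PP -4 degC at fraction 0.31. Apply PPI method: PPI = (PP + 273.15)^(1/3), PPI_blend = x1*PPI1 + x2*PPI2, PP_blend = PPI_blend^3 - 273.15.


PPI_1 = (-28 + 273.15)^(1/3) = 6.258601
PPI_2 = (-4 + 273.15)^(1/3) = 6.456514
PPI_blend = 0.69 * 6.258601 + 0.31 * 6.456514 = 6.319954
PP_blend = 6.319954^3 - 273.15 = 252.4305 - 273.15 = -20.72

-20.72 degC


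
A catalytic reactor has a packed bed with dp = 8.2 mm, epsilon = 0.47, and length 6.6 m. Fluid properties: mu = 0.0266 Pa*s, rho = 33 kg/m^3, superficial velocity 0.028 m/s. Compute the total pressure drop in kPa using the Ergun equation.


dp = 8.2 mm = 0.0082 m
Viscous term = 150*0.0266*0.028*(1-0.47)^2 / (0.0082^2*0.47^3) = 4495.33
Inertial term = 1.75*33*0.028^2*(1-0.47) / (0.0082*0.47^3) = 28.1862
dP/L = 4495.33 + 28.1862 = 4523.52 Pa/m
dP = 4523.52 * 6.6 / 1000 = 29.86 kPa

29.86 kPa


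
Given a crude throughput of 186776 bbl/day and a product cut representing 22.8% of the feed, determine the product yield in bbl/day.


Crude throughput = 186776 bbl/day
Fraction yield = 22.8%
yield = throughput * fraction / 100
yield = 186776 * 22.8 / 100 = 42584.928

42584.928 bbl/day


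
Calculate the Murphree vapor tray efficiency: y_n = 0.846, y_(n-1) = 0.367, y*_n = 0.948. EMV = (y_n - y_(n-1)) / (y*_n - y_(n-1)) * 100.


Murphree vapor efficiency: EMV = (y_n - y_(n-1)) / (y*_n - y_(n-1)) * 100
EMV = (0.846 - 0.367) / (0.948 - 0.367) * 100 = 0.479 / 0.581 * 100 = 82.44

82.44 %


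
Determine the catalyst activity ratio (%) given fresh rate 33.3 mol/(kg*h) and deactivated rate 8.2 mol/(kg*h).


Activity (%) = (rate_used / rate_fresh) * 100
rate_used = 8.2, rate_fresh = 33.3
= (8.2 / 33.3) * 100
= 0.2462 * 100 = 24.62

24.62 %


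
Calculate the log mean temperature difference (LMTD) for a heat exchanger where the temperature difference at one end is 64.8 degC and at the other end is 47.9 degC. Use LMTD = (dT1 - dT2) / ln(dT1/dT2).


LMTD = (dT1 - dT2) / ln(dT1/dT2)
= (64.8 - 47.9) / ln(64.8 / 47.9) = 16.9 / 0.30219 = 55.93

55.93 degC


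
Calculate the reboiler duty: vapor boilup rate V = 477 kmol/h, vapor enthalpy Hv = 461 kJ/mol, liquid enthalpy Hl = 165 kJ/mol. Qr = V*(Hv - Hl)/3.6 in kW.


Qr = 477 * (461 - 165) / 3.6 = 477 * 296 / 3.6 = 39220

39220 kW


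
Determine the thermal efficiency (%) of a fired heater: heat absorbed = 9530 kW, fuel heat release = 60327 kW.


Furnace efficiency = Q_absorbed / Q_fuel * 100
= 9530 / 60327 * 100 = 15.80

15.80 %


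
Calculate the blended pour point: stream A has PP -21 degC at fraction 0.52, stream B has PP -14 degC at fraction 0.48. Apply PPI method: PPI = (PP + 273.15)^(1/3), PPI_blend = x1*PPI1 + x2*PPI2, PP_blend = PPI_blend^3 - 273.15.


PPI_1 = (-21 + 273.15)^(1/3) = 6.317613
PPI_2 = (-14 + 273.15)^(1/3) = 6.375541
PPI_blend = 0.52 * 6.317613 + 0.48 * 6.375541 = 6.345418
PP_blend = 6.345418^3 - 273.15 = 255.494 - 273.15 = -17.66

-17.66 degC


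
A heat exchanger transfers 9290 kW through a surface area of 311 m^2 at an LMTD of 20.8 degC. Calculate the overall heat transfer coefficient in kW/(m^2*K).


From Q = U*A*LMTD, U = Q / (A * LMTD)
U = 9290 / (311 * 20.8) = 9290 / 6468.8 = 1.436

1.436 kW/(m^2*K)


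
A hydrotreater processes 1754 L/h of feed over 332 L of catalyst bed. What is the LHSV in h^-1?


LHSV = volumetric feed rate / catalyst volume
= 1754 L/h / 332 L
= 5.283 h^-1

5.283 h^-1


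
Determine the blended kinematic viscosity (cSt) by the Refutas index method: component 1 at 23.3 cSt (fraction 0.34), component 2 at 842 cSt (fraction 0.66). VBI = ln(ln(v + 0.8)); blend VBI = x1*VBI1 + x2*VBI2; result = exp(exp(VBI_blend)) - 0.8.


Refutas method: VBN_i = 14.534*ln(ln(visc_i + 0.8)) + 10.975, blended linearly by mass fraction; since VBN is linear in VBI_i = ln(ln(visc_i + 0.8)) and the fractions sum to 1, blend VBI directly: visc = exp(exp(VBI_blend)) - 0.8
VBI_1 = ln(ln(23.3 + 0.8)) = 1.15758
VBI_2 = ln(ln(842 + 0.8)) = 1.90757
VBI_blend = 0.34 * 1.15758 + 0.66 * 1.90757 = 1.65257
visc_blend = exp(exp(1.65257)) - 0.8 = 184.2

184.2 cSt


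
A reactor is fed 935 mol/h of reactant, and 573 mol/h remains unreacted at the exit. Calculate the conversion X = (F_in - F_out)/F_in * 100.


X = (F_in - F_out) / F_in * 100
Moles reacted = 935 - 573 = 362
X = 362 / 935 * 100
= 0.3872 * 100
= 38.72 %

38.72 %


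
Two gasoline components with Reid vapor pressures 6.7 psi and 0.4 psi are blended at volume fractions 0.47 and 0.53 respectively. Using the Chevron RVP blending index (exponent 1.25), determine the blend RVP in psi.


Chevron index: RVP_blend = (sum xi*RVPi^1.25)^(1/1.25)
RVP^1.25 terms: 0.47 * 6.7^1.25 + 0.53 * 0.4^1.25 = 5.2349
RVP_blend = 5.2349^(1/1.25) = 3.759

3.759 psi


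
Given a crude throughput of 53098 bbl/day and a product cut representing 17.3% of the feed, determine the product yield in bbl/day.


Crude throughput = 53098 bbl/day
Fraction yield = 17.3%
yield = throughput * fraction / 100
yield = 53098 * 17.3 / 100 = 9185.954

9185.954 bbl/day


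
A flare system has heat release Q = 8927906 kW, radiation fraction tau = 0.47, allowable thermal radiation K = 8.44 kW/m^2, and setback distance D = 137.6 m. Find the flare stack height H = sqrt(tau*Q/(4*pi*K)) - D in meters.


tau*Q/(4*pi*K) = 0.47 * 8927906 / (4 * pi * 8.44) = 39563.5
sqrt(39563.5) = 198.906
H = 198.906 - 137.6 = 61.31

61.31 m


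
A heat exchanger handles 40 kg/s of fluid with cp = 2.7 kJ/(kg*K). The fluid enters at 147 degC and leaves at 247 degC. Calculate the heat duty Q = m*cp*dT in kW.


Q = m_dot * cp * delta_T
delta_T = 247 - 147 = 100 K
Q = 40 * 2.7 * 100
= 108 * 100
= 10800 kW

10800 kW


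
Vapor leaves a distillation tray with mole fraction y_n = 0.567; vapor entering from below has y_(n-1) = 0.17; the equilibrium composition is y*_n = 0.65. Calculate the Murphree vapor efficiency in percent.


Murphree vapor efficiency: EMV = (y_n - y_(n-1)) / (y*_n - y_(n-1)) * 100
EMV = (0.567 - 0.17) / (0.65 - 0.17) * 100 = 0.397 / 0.48 * 100 = 82.71

82.71 %


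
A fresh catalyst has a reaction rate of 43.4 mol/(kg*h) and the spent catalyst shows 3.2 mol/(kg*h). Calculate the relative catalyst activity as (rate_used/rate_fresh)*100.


Activity (%) = (rate_used / rate_fresh) * 100
rate_used = 3.2, rate_fresh = 43.4
= (3.2 / 43.4) * 100
= 0.07373 * 100 = 7.373

7.373 %


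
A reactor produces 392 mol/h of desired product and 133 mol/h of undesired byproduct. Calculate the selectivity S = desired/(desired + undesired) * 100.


Selectivity = desired / (desired + undesired) * 100
Total products = 392 + 133 = 525 mol/h
S = 392 / 525 * 100
= 0.7467 * 100
= 74.67 %

74.67 %


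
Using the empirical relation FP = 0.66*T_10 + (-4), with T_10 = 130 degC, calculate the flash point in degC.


FP = 0.66 * 130 + (-4) = 81.8

81.8 degC


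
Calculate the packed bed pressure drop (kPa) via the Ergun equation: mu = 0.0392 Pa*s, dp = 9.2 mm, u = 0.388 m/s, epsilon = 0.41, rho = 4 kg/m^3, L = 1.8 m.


dp = 9.2 mm = 0.0092 m
Viscous term = 150*0.0392*0.388*(1-0.41)^2 / (0.0092^2*0.41^3) = 136140
Inertial term = 1.75*4*0.388^2*(1-0.41) / (0.0092*0.41^3) = 980.56
dP/L = 136140 + 980.56 = 137121 Pa/m
dP = 137121 * 1.8 / 1000 = 246.8 kPa

246.8 kPa


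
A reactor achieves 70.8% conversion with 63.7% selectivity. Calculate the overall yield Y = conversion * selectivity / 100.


Overall yield = conversion (%) * selectivity (%) / 100
Conversion = 70.8%, Selectivity = 63.7%
Y = 70.8 * 63.7 / 100
= 45.0996 %

45.0996 %


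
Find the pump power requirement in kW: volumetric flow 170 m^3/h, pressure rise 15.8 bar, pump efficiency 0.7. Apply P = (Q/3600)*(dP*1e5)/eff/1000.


Q = 170 / 3600 = 0.0472222 m^3/s
P = 0.0472222 * (15.8 * 1e5) / 0.7 / 1000 = 106.6

106.6 kW


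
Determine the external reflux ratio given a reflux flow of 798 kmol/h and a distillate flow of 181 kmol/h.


Reflux ratio definition: R = L / D (liquid returned / distillate withdrawn)
L = 798 kmol/h, D = 181 kmol/h
R = 798 / 181 = 4.409

4.409


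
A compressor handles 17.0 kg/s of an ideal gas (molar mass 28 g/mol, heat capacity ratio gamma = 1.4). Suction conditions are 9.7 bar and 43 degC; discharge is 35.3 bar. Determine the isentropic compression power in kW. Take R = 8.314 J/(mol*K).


Isentropic work: W = m*(gamma/(gamma-1))*(R*T1/MW)*((P2/P1)^((gamma-1)/gamma) - 1)
T1 = 43 + 273.15 = 316.15 K
Pressure ratio = 35.3 / 9.7 = 3.63918
Exponent = (1.4 - 1)/1.4 = 0.285714
(P2/P1)^exp - 1 = 3.63918^0.285714 - 1 = 0.446394
W = 17.0 * 1.4 / 0.4 * 8.314 * 316.15 / 28 * 0.446394 = 2493

2493 kW


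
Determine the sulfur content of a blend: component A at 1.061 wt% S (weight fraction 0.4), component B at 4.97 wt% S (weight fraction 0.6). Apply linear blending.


Linear sulfur blending: S_blend = x1*S1 + x2*S2
Contribution 1: 0.4 * 1.061 = 0.4244 wt%
Contribution 2: 0.6 * 4.97 = 2.982 wt%
S_blend = 0.4244 + 2.982 = 3.4064

3.4064 wt%


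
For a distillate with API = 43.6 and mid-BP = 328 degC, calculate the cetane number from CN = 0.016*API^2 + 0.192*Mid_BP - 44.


CN = 0.016 * 43.6^2 + 0.192 * 328 - 44
CN = 30.41536 + 62.976 - 44 = 49.39136

49.39136


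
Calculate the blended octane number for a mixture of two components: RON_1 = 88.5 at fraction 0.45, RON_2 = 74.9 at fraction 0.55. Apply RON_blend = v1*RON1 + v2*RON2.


Linear blending: RON_blend = sum(vi * RONi)
Contribution 1: 0.45 * 88.5 = 39.825
Contribution 2: 0.55 * 74.9 = 41.195
RON_blend = 39.825 + 41.195 = 81.02

81.02


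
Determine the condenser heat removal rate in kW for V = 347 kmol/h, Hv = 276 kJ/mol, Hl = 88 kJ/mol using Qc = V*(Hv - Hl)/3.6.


Qc = 347 * (276 - 88) / 3.6 = 347 * 188 / 3.6 = 18120

18120 kW


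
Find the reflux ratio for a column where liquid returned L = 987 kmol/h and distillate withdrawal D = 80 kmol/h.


Reflux ratio definition: R = L / D (liquid returned / distillate withdrawn)
L = 987 kmol/h, D = 80 kmol/h
R = 987 / 80 = 12.34

12.34


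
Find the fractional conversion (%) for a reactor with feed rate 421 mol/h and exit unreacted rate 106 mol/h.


X = (F_in - F_out) / F_in * 100
Moles reacted = 421 - 106 = 315
X = 315 / 421 * 100
= 0.7482 * 100
= 74.82 %

74.82 %


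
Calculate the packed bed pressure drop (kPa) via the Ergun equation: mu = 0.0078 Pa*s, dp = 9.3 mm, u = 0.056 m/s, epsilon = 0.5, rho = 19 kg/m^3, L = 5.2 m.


dp = 9.3 mm = 0.0093 m
Viscous term = 150*0.0078*0.056*(1-0.5)^2 / (0.0093^2*0.5^3) = 1515.09
Inertial term = 1.75*19*0.056^2*(1-0.5) / (0.0093*0.5^3) = 44.8482
dP/L = 1515.09 + 44.8482 = 1559.94 Pa/m
dP = 1559.94 * 5.2 / 1000 = 8.112 kPa

8.112 kPa


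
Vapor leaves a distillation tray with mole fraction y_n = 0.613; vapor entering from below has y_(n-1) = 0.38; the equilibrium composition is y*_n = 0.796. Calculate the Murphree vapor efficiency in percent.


Murphree vapor efficiency: EMV = (y_n - y_(n-1)) / (y*_n - y_(n-1)) * 100
EMV = (0.613 - 0.38) / (0.796 - 0.38) * 100 = 0.233 / 0.416 * 100 = 56.01

56.01 %


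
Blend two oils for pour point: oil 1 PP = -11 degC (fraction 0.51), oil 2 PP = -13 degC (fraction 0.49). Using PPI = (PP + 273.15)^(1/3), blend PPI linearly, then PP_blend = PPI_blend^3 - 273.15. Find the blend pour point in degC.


PPI_1 = (-11 + 273.15)^(1/3) = 6.400049
PPI_2 = (-13 + 273.15)^(1/3) = 6.383731
PPI_blend = 0.51 * 6.400049 + 0.49 * 6.383731 = 6.392053
PP_blend = 6.392053^3 - 273.15 = 261.1687 - 273.15 = -11.98

-11.98 degC


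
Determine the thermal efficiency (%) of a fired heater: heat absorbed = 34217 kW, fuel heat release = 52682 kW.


Furnace efficiency = Q_absorbed / Q_fuel * 100
= 34217 / 52682 * 100 = 64.95

64.95 %


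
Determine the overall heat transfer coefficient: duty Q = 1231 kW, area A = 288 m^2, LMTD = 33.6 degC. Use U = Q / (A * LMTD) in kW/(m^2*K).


From Q = U*A*LMTD, U = Q / (A * LMTD)
U = 1231 / (288 * 33.6) = 1231 / 9676.8 = 0.1272

0.1272 kW/(m^2*K)


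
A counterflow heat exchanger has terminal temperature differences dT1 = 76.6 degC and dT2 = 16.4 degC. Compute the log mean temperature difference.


LMTD = (dT1 - dT2) / ln(dT1/dT2)
= (76.6 - 16.4) / ln(76.6 / 16.4) = 60.2 / 1.54132 = 39.06

39.06 degC


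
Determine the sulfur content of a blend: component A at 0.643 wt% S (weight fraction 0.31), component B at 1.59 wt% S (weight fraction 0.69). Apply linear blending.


Linear sulfur blending: S_blend = x1*S1 + x2*S2
Contribution 1: 0.31 * 0.643 = 0.19933 wt%
Contribution 2: 0.69 * 1.59 = 1.0971 wt%
S_blend = 0.19933 + 1.0971 = 1.29643

1.29643 wt%


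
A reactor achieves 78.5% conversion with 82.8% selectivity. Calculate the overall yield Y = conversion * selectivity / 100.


Overall yield = conversion (%) * selectivity (%) / 100
Conversion = 78.5%, Selectivity = 82.8%
Y = 78.5 * 82.8 / 100
= 64.998 %

64.998 %


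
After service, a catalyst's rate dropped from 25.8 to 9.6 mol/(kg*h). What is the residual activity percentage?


Activity (%) = (rate_used / rate_fresh) * 100
rate_used = 9.6, rate_fresh = 25.8
= (9.6 / 25.8) * 100
= 0.3721 * 100 = 37.21

37.21 %


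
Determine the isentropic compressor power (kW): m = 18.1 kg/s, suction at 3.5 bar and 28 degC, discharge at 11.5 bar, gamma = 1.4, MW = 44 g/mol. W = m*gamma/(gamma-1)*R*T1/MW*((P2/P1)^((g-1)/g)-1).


Isentropic work: W = m*(gamma/(gamma-1))*(R*T1/MW)*((P2/P1)^((gamma-1)/gamma) - 1)
T1 = 28 + 273.15 = 301.15 K
Pressure ratio = 11.5 / 3.5 = 3.28571
Exponent = (1.4 - 1)/1.4 = 0.285714
(P2/P1)^exp - 1 = 3.28571^0.285714 - 1 = 0.40478
W = 18.1 * 1.4 / 0.4 * 8.314 * 301.15 / 44 * 0.40478 = 1459

1459 kW


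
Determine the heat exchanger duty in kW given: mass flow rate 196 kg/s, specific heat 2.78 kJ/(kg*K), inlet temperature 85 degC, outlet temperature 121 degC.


Q = m_dot * cp * delta_T
delta_T = 121 - 85 = 36 K
Q = 196 * 2.78 * 36
= 544.88 * 36
= 19615.68 kW

19615.68 kW


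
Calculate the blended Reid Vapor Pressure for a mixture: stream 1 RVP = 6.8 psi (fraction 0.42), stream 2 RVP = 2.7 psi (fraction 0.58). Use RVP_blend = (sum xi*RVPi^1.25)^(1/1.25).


Chevron index: RVP_blend = (sum xi*RVPi^1.25)^(1/1.25)
RVP^1.25 terms: 0.42 * 6.8^1.25 + 0.58 * 2.7^1.25 = 6.61935
RVP_blend = 6.61935^(1/1.25) = 4.536

4.536 psi


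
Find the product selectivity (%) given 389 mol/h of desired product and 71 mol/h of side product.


Selectivity = desired / (desired + undesired) * 100
Total products = 389 + 71 = 460 mol/h
S = 389 / 460 * 100
= 0.8457 * 100
= 84.57 %

84.57 %


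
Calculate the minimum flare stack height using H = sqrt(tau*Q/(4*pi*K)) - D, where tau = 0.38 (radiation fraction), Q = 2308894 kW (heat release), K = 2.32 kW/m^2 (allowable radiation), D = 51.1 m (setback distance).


tau*Q/(4*pi*K) = 0.38 * 2308894 / (4 * pi * 2.32) = 30094.7
sqrt(30094.7) = 173.478
H = 173.478 - 51.1 = 122.4

122.4 m


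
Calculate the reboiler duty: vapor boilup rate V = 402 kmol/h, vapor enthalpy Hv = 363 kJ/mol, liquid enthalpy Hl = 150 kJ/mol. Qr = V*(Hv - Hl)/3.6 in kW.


Qr = 402 * (363 - 150) / 3.6 = 402 * 213 / 3.6 = 23780

23780 kW


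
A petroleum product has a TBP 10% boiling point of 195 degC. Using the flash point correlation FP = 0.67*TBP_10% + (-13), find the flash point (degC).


FP = 0.67 * 195 + (-13) = 117.65

117.65 degC


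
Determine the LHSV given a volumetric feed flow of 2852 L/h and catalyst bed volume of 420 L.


LHSV = volumetric feed rate / catalyst volume
= 2852 L/h / 420 L
= 6.790 h^-1

6.790 h^-1


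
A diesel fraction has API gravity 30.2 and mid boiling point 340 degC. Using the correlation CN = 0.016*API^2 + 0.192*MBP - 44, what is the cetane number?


CN = 0.016 * 30.2^2 + 0.192 * 340 - 44
CN = 14.59264 + 65.28 - 44 = 35.87264

35.87264


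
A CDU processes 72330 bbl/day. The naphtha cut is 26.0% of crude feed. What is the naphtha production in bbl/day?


Crude throughput = 72330 bbl/day
Fraction yield = 26.0%
yield = throughput * fraction / 100
yield = 72330 * 26.0 / 100 = 18805.8

18805.8 bbl/day


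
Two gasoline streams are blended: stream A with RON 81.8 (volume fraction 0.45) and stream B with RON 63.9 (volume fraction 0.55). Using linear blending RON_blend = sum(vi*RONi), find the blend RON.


Linear blending: RON_blend = sum(vi * RONi)
Contribution 1: 0.45 * 81.8 = 36.81
Contribution 2: 0.55 * 63.9 = 35.145
RON_blend = 36.81 + 35.145 = 71.955

71.955


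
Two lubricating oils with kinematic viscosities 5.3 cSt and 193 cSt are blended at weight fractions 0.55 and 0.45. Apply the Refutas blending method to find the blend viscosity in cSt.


Refutas method: VBN_i = 14.534*ln(ln(visc_i + 0.8)) + 10.975, blended linearly by mass fraction; since VBN is linear in VBI_i = ln(ln(visc_i + 0.8)) and the fractions sum to 1, blend VBI directly: visc = exp(exp(VBI_blend)) - 0.8
VBI_1 = ln(ln(5.3 + 0.8)) = 0.592381
VBI_2 = ln(ln(193 + 0.8)) = 1.66143
VBI_blend = 0.55 * 0.592381 + 0.45 * 1.66143 = 1.07345
visc_blend = exp(exp(1.07345)) - 0.8 = 17.84

17.84 cSt


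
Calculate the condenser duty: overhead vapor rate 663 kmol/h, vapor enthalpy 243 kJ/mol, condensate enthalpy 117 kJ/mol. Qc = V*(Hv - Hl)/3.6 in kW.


Qc = 663 * (243 - 117) / 3.6 = 663 * 126 / 3.6 = 23200

23200 kW


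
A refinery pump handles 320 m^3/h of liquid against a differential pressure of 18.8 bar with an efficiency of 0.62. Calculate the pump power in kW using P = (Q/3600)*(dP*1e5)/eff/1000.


Q = 320 / 3600 = 0.0888889 m^3/s
P = 0.0888889 * (18.8 * 1e5) / 0.62 / 1000 = 269.5

269.5 kW


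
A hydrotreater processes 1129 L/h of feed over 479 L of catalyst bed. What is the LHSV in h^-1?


LHSV = volumetric feed rate / catalyst volume
= 1129 L/h / 479 L
= 2.357 h^-1

2.357 h^-1


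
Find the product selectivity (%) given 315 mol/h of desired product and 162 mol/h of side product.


Selectivity = desired / (desired + undesired) * 100
Total products = 315 + 162 = 477 mol/h
S = 315 / 477 * 100
= 0.6604 * 100
= 66.04 %

66.04 %


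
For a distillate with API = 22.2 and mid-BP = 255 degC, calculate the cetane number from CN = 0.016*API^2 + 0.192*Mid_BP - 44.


CN = 0.016 * 22.2^2 + 0.192 * 255 - 44
CN = 7.88544 + 48.96 - 44 = 12.84544

12.84544


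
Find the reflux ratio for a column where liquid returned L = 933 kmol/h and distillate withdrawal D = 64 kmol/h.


Reflux ratio definition: R = L / D (liquid returned / distillate withdrawn)
L = 933 kmol/h, D = 64 kmol/h
R = 933 / 64 = 14.58

14.58


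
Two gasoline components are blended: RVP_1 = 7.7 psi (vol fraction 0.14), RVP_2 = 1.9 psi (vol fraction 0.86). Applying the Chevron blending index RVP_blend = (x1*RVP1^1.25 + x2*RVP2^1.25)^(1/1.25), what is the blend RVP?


Chevron index: RVP_blend = (sum xi*RVPi^1.25)^(1/1.25)
RVP^1.25 terms: 0.14 * 7.7^1.25 + 0.86 * 1.9^1.25 = 3.71414
RVP_blend = 3.71414^(1/1.25) = 2.857

2.857 psi


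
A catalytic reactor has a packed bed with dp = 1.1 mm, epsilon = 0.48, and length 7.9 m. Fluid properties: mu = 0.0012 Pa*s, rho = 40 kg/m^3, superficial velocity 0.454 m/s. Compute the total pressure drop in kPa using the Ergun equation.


dp = 1.1 mm = 0.0011 m
Viscous term = 150*0.0012*0.454*(1-0.48)^2 / (0.0011^2*0.48^3) = 165130
Inertial term = 1.75*40*0.454^2*(1-0.48) / (0.0011*0.48^3) = 61673.2
dP/L = 165130 + 61673.2 = 226803 Pa/m
dP = 226803 * 7.9 / 1000 = 1792 kPa

1792 kPa


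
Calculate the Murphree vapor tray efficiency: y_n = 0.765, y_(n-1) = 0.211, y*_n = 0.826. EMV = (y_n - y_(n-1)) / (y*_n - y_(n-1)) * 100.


Murphree vapor efficiency: EMV = (y_n - y_(n-1)) / (y*_n - y_(n-1)) * 100
EMV = (0.765 - 0.211) / (0.826 - 0.211) * 100 = 0.554 / 0.615 * 100 = 90.08

90.08 %


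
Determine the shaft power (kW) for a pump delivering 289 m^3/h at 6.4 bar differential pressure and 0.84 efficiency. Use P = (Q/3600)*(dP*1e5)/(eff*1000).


Q = 289 / 3600 = 0.0802778 m^3/s
P = 0.0802778 * (6.4 * 1e5) / 0.84 / 1000 = 61.16

61.16 kW


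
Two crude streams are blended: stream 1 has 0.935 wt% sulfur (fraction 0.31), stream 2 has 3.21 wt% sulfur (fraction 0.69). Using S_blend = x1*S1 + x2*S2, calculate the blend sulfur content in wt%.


Linear sulfur blending: S_blend = x1*S1 + x2*S2
Contribution 1: 0.31 * 0.935 = 0.28985 wt%
Contribution 2: 0.69 * 3.21 = 2.2149 wt%
S_blend = 0.28985 + 2.2149 = 2.50475

2.50475 wt%


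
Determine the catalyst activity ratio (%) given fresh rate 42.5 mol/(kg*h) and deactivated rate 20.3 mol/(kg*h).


Activity (%) = (rate_used / rate_fresh) * 100
rate_used = 20.3, rate_fresh = 42.5
= (20.3 / 42.5) * 100
= 0.4776 * 100 = 47.76

47.76 %


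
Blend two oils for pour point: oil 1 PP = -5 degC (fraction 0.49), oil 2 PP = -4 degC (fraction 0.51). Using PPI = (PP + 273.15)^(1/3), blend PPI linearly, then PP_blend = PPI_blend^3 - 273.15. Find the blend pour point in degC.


PPI_1 = (-5 + 273.15)^(1/3) = 6.448508
PPI_2 = (-4 + 273.15)^(1/3) = 6.456514
PPI_blend = 0.49 * 6.448508 + 0.51 * 6.456514 = 6.452591
PP_blend = 6.452591^3 - 273.15 = 268.6596 - 273.15 = -4.49

-4.49 degC


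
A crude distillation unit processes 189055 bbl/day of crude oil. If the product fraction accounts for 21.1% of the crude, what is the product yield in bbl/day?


Crude throughput = 189055 bbl/day
Fraction yield = 21.1%
yield = throughput * fraction / 100
yield = 189055 * 21.1 / 100 = 39890.605

39890.605 bbl/day


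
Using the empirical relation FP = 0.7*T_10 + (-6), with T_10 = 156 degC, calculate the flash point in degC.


FP = 0.7 * 156 + (-6) = 103.2

103.2 degC


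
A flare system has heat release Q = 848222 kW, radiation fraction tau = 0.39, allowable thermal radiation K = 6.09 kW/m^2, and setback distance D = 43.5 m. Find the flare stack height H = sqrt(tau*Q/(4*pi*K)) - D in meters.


tau*Q/(4*pi*K) = 0.39 * 848222 / (4 * pi * 6.09) = 4322.62
sqrt(4322.62) = 65.7466
H = 65.7466 - 43.5 = 22.25

22.25 m


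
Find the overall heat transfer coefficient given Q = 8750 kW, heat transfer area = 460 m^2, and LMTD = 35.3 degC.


From Q = U*A*LMTD, U = Q / (A * LMTD)
U = 8750 / (460 * 35.3) = 8750 / 16238 = 0.5389

0.5389 kW/(m^2*K)


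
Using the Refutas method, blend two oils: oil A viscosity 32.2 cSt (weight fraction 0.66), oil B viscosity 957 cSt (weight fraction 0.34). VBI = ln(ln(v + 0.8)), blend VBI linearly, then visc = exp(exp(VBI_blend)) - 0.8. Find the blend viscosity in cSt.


Refutas method: VBN_i = 14.534*ln(ln(visc_i + 0.8)) + 10.975, blended linearly by mass fraction; since VBN is linear in VBI_i = ln(ln(visc_i + 0.8)) and the fractions sum to 1, blend VBI directly: visc = exp(exp(VBI_blend)) - 0.8
VBI_1 = ln(ln(32.2 + 0.8)) = 1.25176
VBI_2 = ln(ln(957 + 0.8)) = 1.92638
VBI_blend = 0.66 * 1.25176 + 0.34 * 1.92638 = 1.48113
visc_blend = exp(exp(1.48113)) - 0.8 = 80.48

80.48 cSt


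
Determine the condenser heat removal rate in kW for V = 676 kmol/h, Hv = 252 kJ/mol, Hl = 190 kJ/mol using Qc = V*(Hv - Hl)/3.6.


Qc = 676 * (252 - 190) / 3.6 = 676 * 62 / 3.6 = 11640

11640 kW


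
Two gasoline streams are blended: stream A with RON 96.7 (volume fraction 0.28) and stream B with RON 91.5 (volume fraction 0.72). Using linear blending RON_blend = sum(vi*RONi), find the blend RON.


Linear blending: RON_blend = sum(vi * RONi)
Contribution 1: 0.28 * 96.7 = 27.076
Contribution 2: 0.72 * 91.5 = 65.88
RON_blend = 27.076 + 65.88 = 92.956

92.956


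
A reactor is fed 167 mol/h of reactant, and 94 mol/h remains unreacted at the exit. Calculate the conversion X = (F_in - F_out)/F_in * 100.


X = (F_in - F_out) / F_in * 100
Moles reacted = 167 - 94 = 73
X = 73 / 167 * 100
= 0.4371 * 100
= 43.71 %

43.71 %


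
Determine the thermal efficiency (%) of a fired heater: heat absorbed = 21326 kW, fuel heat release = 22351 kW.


Furnace efficiency = Q_absorbed / Q_fuel * 100
= 21326 / 22351 * 100 = 95.41

95.41 %


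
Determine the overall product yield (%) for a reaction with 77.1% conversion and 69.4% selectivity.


Overall yield = conversion (%) * selectivity (%) / 100
Conversion = 77.1%, Selectivity = 69.4%
Y = 77.1 * 69.4 / 100
= 53.5074 %

53.5074 %


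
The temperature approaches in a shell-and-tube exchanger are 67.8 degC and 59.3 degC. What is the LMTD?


LMTD = (dT1 - dT2) / ln(dT1/dT2)
= (67.8 - 59.3) / ln(67.8 / 59.3) = 8.5 / 0.133953 = 63.46

63.46 degC


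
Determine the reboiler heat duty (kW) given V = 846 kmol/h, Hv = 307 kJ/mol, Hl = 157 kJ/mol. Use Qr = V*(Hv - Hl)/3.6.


Qr = 846 * (307 - 157) / 3.6 = 846 * 150 / 3.6 = 35250

35250 kW


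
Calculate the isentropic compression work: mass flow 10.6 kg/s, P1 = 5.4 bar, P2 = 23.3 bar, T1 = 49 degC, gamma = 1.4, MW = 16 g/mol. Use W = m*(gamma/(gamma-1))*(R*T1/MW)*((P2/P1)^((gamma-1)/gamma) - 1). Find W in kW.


Isentropic work: W = m*(gamma/(gamma-1))*(R*T1/MW)*((P2/P1)^((gamma-1)/gamma) - 1)
T1 = 49 + 273.15 = 322.15 K
Pressure ratio = 23.3 / 5.4 = 4.31481
Exponent = (1.4 - 1)/1.4 = 0.285714
(P2/P1)^exp - 1 = 4.31481^0.285714 - 1 = 0.518509
W = 10.6 * 1.4 / 0.4 * 8.314 * 322.15 / 16 * 0.518509 = 3220

3220 kW


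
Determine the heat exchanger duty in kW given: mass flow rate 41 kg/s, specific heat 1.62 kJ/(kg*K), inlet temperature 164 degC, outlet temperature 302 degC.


Q = m_dot * cp * delta_T
delta_T = 302 - 164 = 138 K
Q = 41 * 1.62 * 138
= 66.42 * 138
= 9165.96 kW

9165.96 kW


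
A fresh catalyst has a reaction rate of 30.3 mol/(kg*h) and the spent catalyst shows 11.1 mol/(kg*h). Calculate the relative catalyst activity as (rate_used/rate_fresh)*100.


Activity (%) = (rate_used / rate_fresh) * 100
rate_used = 11.1, rate_fresh = 30.3
= (11.1 / 30.3) * 100
= 0.3663 * 100 = 36.63

36.63 %


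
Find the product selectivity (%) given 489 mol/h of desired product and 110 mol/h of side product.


Selectivity = desired / (desired + undesired) * 100
Total products = 489 + 110 = 599 mol/h
S = 489 / 599 * 100
= 0.8164 * 100
= 81.64 %

81.64 %


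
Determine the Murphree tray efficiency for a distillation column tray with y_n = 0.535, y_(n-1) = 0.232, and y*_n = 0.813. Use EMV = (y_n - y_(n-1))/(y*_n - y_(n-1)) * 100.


Murphree vapor efficiency: EMV = (y_n - y_(n-1)) / (y*_n - y_(n-1)) * 100
EMV = (0.535 - 0.232) / (0.813 - 0.232) * 100 = 0.303 / 0.581 * 100 = 52.15

52.15 %
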